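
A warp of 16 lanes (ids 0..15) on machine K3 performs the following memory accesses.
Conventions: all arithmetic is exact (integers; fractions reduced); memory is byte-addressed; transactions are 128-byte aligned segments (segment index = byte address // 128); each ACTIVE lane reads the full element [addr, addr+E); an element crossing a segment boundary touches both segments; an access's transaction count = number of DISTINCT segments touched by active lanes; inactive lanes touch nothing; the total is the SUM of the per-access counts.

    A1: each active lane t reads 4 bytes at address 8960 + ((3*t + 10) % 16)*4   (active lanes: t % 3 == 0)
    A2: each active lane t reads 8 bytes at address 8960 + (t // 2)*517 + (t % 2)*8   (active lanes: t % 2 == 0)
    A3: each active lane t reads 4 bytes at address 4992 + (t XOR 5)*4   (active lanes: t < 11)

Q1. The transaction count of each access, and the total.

A1: 1 transaction
A2: 8 transactions
A3: 1 transaction

Answer: 1,8,1; total 10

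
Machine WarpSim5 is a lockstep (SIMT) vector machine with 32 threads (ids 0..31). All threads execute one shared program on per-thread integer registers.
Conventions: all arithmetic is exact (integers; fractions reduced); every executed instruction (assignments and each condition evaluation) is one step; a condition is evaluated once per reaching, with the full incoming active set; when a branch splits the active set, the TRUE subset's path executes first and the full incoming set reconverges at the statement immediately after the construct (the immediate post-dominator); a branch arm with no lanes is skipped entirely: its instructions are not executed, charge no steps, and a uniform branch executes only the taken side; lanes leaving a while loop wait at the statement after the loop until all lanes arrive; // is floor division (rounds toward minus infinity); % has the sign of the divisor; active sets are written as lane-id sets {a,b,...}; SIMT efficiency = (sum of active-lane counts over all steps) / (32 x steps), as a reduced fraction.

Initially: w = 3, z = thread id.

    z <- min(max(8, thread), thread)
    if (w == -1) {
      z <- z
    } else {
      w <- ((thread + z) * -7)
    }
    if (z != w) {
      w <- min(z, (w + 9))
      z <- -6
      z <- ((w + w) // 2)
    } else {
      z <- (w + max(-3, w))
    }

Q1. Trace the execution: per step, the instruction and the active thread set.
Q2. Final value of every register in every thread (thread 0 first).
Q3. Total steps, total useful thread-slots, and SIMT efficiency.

step 0: z <- min(max(8, thread), thread) {0,1,2,3,4,5,6,7,8,9,10,11,12,13,14,15,16,17,18,19,20,21,22,23,24,25,26,27,28,29,30,31}
step 1: eval (w == -1)               {0,1,2,3,4,5,6,7,8,9,10,11,12,13,14,15,16,17,18,19,20,21,22,23,24,25,26,27,28,29,30,31}
step 2: w <- ((thread + z) * -7)     {0,1,2,3,4,5,6,7,8,9,10,11,12,13,14,15,16,17,18,19,20,21,22,23,24,25,26,27,28,29,30,31}
step 3: eval (z != w)                {0,1,2,3,4,5,6,7,8,9,10,11,12,13,14,15,16,17,18,19,20,21,22,23,24,25,26,27,28,29,30,31}
step 4: w <- min(z, (w + 9))         {1,2,3,4,5,6,7,8,9,10,11,12,13,14,15,16,17,18,19,20,21,22,23,24,25,26,27,28,29,30,31}
step 5: z <- -6                      {1,2,3,4,5,6,7,8,9,10,11,12,13,14,15,16,17,18,19,20,21,22,23,24,25,26,27,28,29,30,31}
step 6: z <- ((w + w) // 2)          {1,2,3,4,5,6,7,8,9,10,11,12,13,14,15,16,17,18,19,20,21,22,23,24,25,26,27,28,29,30,31}
step 7: z <- (w + max(-3, w))        {0}

Answer: 8 steps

w: 0,-5,-19,-33,-47,-61,-75,-89,-103,-117,-131,-145,-159,-173,-187,-201,-215,-229,-243,-257,-271,-285,-299,-313,-327,-341,-355,-369,-383,-397,-411,-425
z: 0,-5,-19,-33,-47,-61,-75,-89,-103,-117,-131,-145,-159,-173,-187,-201,-215,-229,-243,-257,-271,-285,-299,-313,-327,-341,-355,-369,-383,-397,-411,-425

steps = 8; useful = 222; efficiency = 222/256 = 111/128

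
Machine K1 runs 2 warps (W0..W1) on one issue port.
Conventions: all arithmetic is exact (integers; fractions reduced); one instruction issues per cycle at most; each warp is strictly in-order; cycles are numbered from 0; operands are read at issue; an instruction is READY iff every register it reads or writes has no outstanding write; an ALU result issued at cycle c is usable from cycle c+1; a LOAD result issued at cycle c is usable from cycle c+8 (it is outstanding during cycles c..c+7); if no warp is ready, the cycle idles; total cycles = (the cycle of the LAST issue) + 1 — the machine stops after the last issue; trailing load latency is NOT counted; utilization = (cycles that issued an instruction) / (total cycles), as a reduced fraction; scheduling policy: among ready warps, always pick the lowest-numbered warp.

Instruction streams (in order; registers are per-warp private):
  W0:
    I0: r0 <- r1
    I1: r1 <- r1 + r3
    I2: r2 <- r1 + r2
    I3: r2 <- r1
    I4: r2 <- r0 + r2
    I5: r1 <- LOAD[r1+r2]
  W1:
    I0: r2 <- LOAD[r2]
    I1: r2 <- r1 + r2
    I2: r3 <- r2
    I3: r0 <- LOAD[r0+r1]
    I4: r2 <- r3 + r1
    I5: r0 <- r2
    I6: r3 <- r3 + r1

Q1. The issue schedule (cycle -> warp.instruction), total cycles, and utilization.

cycle 0: W0.I0
cycle 1: W0.I1
cycle 2: W0.I2
cycle 3: W0.I3
cycle 4: W0.I4
cycle 5: W0.I5
cycle 6: W1.I0
cycle 7: idle
cycle 8: idle
cycle 9: idle
cycle 10: idle
cycle 11: idle
cycle 12: idle
cycle 13: idle
cycle 14: W1.I1
cycle 15: W1.I2
cycle 16: W1.I3
cycle 17: W1.I4
cycle 18: idle
cycle 19: idle
cycle 20: idle
cycle 21: idle
cycle 22: idle
cycle 23: idle
cycle 24: W1.I5
cycle 25: W1.I6

Answer: 26 cycles, utilization 1/2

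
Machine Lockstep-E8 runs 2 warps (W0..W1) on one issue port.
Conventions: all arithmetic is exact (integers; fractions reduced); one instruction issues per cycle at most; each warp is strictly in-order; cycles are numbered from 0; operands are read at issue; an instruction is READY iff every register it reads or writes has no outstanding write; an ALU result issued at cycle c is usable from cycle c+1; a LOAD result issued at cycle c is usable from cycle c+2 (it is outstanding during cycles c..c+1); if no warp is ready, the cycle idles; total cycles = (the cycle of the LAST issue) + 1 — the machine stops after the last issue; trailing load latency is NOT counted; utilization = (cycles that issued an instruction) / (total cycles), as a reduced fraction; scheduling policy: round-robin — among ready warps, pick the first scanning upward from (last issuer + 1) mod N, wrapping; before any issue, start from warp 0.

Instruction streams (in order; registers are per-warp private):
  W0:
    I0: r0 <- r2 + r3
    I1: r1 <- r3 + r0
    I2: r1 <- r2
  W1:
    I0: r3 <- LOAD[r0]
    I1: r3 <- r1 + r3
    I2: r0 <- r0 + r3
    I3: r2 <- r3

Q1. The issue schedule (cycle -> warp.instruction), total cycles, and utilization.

cycle 0: W0.I0
cycle 1: W1.I0
cycle 2: W0.I1
cycle 3: W1.I1
cycle 4: W0.I2
cycle 5: W1.I2
cycle 6: W1.I3

Answer: 7 cycles, utilization 1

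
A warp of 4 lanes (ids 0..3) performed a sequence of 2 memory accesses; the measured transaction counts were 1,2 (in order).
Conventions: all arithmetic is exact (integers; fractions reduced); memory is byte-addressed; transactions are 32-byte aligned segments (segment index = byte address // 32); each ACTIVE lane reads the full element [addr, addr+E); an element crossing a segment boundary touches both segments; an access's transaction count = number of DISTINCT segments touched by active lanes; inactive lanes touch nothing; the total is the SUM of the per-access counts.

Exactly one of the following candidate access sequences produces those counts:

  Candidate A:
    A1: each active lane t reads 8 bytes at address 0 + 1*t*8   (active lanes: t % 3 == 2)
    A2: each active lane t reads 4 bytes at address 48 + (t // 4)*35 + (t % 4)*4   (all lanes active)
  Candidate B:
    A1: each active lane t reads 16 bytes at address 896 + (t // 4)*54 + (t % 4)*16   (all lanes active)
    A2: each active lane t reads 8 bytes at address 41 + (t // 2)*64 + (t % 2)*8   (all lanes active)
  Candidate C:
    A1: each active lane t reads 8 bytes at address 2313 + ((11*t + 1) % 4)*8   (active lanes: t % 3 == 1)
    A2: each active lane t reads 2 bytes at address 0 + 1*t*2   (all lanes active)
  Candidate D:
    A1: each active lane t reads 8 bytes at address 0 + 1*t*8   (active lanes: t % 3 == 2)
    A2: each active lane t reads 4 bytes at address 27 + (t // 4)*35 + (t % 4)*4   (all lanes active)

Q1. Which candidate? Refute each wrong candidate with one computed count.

A: A2 gives 1 transaction, not 2
B: A1 gives 2 transactions, not 1
C: A2 gives 1 transaction, not 2
D: all counts match (1,2)

Answer: D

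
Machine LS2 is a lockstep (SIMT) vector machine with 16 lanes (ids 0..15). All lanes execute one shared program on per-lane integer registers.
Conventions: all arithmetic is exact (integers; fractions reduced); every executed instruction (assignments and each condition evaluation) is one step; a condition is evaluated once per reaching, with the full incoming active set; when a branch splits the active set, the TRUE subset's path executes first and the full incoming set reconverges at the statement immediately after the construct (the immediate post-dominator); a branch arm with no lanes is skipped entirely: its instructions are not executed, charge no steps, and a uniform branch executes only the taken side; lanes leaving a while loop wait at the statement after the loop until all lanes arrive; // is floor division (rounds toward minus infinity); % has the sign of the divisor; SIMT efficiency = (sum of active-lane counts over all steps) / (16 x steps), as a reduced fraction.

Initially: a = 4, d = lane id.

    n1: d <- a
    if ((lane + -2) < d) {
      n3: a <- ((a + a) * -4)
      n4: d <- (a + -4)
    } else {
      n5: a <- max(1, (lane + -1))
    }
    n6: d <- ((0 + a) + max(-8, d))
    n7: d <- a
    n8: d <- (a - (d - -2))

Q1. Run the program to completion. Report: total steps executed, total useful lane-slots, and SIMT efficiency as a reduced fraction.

Answer: 8 steps, 102 useful, 51/64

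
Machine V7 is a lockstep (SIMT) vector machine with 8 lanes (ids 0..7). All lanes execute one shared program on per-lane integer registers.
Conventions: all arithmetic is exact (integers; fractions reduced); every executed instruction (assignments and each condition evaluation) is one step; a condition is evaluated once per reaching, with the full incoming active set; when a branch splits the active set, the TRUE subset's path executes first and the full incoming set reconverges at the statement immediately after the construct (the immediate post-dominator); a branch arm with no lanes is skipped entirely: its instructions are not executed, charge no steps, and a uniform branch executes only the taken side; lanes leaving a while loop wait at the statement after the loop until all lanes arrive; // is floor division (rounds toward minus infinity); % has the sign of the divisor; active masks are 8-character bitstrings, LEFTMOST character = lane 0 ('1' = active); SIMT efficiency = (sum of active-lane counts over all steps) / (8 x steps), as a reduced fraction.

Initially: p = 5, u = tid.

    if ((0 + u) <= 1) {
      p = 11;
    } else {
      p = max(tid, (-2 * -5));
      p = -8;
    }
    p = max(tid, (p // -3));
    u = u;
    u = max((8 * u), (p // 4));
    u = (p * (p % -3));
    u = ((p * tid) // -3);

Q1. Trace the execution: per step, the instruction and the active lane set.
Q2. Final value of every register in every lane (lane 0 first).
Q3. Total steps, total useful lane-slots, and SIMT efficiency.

step 0: eval ((0 + u) <= 1)          11111111
step 1: p <- 11                      11000000
step 2: p <- max(tid, (-2 * -5))     00111111
step 3: p <- -8                      00111111
step 4: p <- max(tid, (p // -3))     11111111
step 5: u <- u                       11111111
step 6: u <- max((8 * u), (p // 4))  11111111
step 7: u <- (p * (p % -3))          11111111
step 8: u <- ((p * tid) // -3)       11111111

Answer: 9 steps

p: 0,1,2,3,4,5,6,7
u: 0,-1,-2,-3,-6,-9,-12,-17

steps = 9; useful = 62; efficiency = 62/72 = 31/36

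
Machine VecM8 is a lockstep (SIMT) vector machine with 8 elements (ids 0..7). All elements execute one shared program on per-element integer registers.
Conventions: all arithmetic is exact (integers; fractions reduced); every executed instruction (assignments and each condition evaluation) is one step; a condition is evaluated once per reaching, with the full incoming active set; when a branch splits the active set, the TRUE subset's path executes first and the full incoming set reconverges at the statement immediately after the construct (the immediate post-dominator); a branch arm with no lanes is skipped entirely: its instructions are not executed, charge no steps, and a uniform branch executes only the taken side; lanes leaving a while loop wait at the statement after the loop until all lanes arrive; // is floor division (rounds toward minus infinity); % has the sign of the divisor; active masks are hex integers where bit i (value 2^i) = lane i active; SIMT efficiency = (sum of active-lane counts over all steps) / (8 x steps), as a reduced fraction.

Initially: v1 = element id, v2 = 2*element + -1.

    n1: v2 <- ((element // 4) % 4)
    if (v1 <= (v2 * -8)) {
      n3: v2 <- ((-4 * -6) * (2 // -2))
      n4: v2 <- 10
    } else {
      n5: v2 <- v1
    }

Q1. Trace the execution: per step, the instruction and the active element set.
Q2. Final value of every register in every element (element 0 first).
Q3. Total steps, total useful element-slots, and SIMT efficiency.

step 0: v2 <- ((element // 4) % 4)   0xff
step 1: eval (v1 <= (v2 * -8))       0xff
step 2: v2 <- ((-4 * -6) * (2 // -2)) 0x01
step 3: v2 <- 10                     0x01
step 4: v2 <- v1                     0xfe

Answer: 5 steps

v1: 0,1,2,3,4,5,6,7
v2: 10,1,2,3,4,5,6,7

steps = 5; useful = 25; efficiency = 25/40 = 5/8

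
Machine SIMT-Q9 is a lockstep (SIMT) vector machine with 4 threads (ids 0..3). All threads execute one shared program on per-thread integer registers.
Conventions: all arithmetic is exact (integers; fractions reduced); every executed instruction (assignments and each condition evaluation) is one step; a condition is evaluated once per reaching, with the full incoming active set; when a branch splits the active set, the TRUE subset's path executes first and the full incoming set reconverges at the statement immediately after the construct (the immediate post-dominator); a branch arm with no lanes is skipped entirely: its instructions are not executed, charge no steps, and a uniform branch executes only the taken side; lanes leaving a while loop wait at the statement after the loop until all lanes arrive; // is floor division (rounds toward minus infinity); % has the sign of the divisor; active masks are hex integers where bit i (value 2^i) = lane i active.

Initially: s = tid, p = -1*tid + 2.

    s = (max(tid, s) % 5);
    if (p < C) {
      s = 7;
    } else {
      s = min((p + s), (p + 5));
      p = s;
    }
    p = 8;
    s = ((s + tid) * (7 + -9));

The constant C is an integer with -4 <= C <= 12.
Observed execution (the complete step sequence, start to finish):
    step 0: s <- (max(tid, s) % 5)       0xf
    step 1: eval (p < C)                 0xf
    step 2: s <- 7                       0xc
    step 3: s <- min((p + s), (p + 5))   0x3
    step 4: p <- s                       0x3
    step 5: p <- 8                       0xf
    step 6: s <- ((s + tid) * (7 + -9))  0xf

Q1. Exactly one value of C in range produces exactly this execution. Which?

Answer: C = 1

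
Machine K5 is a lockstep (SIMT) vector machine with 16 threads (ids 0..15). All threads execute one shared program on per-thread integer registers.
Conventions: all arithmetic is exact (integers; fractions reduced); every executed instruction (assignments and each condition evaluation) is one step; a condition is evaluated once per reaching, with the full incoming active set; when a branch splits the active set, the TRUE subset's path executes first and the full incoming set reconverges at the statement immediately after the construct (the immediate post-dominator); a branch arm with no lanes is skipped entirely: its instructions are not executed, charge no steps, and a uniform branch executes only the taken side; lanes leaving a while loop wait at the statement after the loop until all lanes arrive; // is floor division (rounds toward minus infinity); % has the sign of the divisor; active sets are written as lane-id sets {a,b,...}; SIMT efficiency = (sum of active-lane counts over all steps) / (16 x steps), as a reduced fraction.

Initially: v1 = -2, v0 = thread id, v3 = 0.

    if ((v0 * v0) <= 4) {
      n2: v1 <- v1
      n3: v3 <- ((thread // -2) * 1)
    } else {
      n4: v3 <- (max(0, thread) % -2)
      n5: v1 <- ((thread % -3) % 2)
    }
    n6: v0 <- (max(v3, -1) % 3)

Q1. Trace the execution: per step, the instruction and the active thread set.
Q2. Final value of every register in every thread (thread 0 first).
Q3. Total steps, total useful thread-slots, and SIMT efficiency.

step 0: eval ((v0 * v0) <= 4)        {0,1,2,3,4,5,6,7,8,9,10,11,12,13,14,15}
step 1: v1 <- v1                     {0,1,2}
step 2: v3 <- ((thread // -2) * 1)   {0,1,2}
step 3: v3 <- (max(0, thread) % -2)  {3,4,5,6,7,8,9,10,11,12,13,14,15}
step 4: v1 <- ((thread % -3) % 2)    {3,4,5,6,7,8,9,10,11,12,13,14,15}
step 5: v0 <- (max(v3, -1) % 3)      {0,1,2,3,4,5,6,7,8,9,10,11,12,13,14,15}

Answer: 6 steps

v1: -2,-2,-2,0,0,1,0,0,1,0,0,1,0,0,1,0
v0: 0,2,2,2,0,2,0,2,0,2,0,2,0,2,0,2
v3: 0,-1,-1,-1,0,-1,0,-1,0,-1,0,-1,0,-1,0,-1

steps = 6; useful = 64; efficiency = 64/96 = 2/3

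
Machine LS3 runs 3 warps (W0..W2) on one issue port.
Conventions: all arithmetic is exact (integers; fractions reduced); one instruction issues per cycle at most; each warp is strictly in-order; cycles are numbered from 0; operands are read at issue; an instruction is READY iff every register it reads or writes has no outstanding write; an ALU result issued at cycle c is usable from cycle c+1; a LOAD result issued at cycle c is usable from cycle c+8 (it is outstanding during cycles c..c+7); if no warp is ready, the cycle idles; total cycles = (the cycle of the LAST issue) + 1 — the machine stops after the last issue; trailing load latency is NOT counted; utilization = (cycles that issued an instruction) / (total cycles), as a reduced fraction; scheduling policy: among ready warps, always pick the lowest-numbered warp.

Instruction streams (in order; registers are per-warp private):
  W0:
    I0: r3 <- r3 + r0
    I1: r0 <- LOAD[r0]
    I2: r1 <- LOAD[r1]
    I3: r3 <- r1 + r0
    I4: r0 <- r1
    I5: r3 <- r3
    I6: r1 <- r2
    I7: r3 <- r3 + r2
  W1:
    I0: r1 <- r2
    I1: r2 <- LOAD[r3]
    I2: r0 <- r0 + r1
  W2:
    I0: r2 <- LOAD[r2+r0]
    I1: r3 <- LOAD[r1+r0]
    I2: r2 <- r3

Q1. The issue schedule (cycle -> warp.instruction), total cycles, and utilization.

cycle 0: W0.I0
cycle 1: W0.I1
cycle 2: W0.I2
cycle 3: W1.I0
cycle 4: W1.I1
cycle 5: W1.I2
cycle 6: W2.I0
cycle 7: W2.I1
cycle 8: idle
cycle 9: idle
cycle 10: W0.I3
cycle 11: W0.I4
cycle 12: W0.I5
cycle 13: W0.I6
cycle 14: W0.I7
cycle 15: W2.I2

Answer: 16 cycles, utilization 7/8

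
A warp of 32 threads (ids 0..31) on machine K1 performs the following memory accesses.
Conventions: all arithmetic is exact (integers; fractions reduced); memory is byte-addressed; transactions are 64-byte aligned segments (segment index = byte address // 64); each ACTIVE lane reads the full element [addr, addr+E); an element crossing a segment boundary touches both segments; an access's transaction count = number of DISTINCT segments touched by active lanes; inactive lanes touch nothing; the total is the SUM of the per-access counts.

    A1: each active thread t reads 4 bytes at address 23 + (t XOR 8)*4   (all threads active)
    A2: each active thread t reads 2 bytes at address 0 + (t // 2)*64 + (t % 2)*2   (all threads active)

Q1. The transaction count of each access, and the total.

A1: 3 transactions
A2: 16 transactions

Answer: 3,16; total 19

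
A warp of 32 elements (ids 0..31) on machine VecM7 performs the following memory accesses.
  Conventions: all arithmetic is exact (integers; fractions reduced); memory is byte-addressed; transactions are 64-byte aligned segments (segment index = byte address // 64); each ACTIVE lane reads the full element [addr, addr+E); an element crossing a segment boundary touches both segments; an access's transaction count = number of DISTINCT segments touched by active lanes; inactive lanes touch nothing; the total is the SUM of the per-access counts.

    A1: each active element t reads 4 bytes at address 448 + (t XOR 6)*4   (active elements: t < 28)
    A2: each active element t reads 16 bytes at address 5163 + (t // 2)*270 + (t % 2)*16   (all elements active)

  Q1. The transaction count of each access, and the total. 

A1: 2 transactions
A2: 26 transactions

Answer: 2,26; total 28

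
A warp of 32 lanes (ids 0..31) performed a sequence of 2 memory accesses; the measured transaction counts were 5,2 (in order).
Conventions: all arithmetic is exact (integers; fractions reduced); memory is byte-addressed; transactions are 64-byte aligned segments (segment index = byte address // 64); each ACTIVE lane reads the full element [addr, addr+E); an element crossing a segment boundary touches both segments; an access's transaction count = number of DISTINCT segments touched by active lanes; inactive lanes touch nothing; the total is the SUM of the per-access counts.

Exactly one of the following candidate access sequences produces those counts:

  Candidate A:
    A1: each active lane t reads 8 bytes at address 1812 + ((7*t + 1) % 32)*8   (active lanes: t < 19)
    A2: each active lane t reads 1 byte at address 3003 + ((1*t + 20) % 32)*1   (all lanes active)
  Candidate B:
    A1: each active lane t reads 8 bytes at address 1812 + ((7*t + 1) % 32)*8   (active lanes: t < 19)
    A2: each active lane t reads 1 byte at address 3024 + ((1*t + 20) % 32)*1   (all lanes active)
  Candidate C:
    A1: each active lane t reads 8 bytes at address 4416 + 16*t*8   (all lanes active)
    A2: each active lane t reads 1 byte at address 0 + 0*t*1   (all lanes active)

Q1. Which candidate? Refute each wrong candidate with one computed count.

B: A2 gives 1 transaction, not 2
C: A1 gives 32 transactions, not 5
A: all counts match (5,2)

Answer: A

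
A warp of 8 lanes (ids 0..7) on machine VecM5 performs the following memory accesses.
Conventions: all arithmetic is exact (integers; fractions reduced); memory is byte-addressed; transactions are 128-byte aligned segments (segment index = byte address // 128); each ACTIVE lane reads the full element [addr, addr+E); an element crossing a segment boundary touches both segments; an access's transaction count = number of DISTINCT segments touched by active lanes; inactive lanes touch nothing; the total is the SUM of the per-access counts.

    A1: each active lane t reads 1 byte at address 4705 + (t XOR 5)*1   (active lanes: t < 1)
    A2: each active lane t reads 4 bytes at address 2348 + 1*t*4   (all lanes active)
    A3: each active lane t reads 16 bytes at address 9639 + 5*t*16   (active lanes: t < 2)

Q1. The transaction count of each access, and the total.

A1: 1 transaction
A2: 1 transaction
A3: 2 transactions

Answer: 1,1,2; total 4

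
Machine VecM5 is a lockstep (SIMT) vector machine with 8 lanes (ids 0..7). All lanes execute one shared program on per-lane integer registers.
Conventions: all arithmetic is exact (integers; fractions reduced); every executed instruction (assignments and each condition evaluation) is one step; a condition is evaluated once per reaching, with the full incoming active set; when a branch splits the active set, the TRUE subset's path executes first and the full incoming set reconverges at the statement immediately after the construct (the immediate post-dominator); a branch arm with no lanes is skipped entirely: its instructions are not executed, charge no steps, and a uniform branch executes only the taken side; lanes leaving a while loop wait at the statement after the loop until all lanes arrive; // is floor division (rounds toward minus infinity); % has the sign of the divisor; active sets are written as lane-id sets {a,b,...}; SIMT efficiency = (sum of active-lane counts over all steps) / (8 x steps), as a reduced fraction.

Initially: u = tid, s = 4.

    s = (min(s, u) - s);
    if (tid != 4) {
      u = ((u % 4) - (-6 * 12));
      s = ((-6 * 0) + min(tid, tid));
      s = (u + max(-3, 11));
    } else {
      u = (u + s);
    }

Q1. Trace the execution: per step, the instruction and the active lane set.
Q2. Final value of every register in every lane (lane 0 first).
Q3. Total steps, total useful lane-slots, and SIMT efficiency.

step 0: s <- (min(s, u) - s)         {0,1,2,3,4,5,6,7}
step 1: eval (tid != 4)              {0,1,2,3,4,5,6,7}
step 2: u <- ((u % 4) - (-6 * 12))   {0,1,2,3,5,6,7}
step 3: s <- ((-6 * 0) + min(tid, tid)) {0,1,2,3,5,6,7}
step 4: s <- (u + max(-3, 11))       {0,1,2,3,5,6,7}
step 5: u <- (u + s)                 {4}

Answer: 6 steps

u: 72,73,74,75,4,73,74,75
s: 83,84,85,86,0,84,85,86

steps = 6; useful = 38; efficiency = 38/48 = 19/24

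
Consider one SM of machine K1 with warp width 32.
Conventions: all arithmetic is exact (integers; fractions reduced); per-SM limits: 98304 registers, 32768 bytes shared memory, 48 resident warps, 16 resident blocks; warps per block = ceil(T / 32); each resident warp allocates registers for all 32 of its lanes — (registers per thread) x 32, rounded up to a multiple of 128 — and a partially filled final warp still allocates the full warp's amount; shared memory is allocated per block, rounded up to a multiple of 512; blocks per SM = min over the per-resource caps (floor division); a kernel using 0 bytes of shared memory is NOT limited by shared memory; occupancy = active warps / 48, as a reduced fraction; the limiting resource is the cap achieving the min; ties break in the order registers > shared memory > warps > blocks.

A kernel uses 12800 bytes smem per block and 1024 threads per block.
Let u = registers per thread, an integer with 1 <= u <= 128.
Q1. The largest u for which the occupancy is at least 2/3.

Answer: u = 96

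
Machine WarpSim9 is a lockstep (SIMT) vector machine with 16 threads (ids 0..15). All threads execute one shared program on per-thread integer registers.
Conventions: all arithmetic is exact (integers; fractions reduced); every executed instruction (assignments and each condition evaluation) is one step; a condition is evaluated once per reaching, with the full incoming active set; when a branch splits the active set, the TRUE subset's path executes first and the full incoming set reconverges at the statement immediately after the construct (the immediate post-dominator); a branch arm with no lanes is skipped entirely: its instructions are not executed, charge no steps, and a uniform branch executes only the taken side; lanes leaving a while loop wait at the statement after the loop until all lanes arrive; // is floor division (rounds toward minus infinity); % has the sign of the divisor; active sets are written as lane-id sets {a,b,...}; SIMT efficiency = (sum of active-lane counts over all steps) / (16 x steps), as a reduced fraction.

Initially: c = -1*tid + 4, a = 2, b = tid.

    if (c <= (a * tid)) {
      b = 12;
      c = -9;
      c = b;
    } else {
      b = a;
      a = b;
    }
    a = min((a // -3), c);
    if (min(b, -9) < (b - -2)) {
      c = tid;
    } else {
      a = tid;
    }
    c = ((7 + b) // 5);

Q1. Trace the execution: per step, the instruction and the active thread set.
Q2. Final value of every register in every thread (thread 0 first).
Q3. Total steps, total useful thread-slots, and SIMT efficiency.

step 0: eval (c <= (a * tid))        {0,1,2,3,4,5,6,7,8,9,10,11,12,13,14,15}
step 1: b <- 12                      {2,3,4,5,6,7,8,9,10,11,12,13,14,15}
step 2: c <- -9                      {2,3,4,5,6,7,8,9,10,11,12,13,14,15}
step 3: c <- b                       {2,3,4,5,6,7,8,9,10,11,12,13,14,15}
step 4: b <- a                       {0,1}
step 5: a <- b                       {0,1}
step 6: a <- min((a // -3), c)       {0,1,2,3,4,5,6,7,8,9,10,11,12,13,14,15}
step 7: eval (min(b, -9) < (b - -2)) {0,1,2,3,4,5,6,7,8,9,10,11,12,13,14,15}
step 8: c <- tid                     {0,1,2,3,4,5,6,7,8,9,10,11,12,13,14,15}
step 9: c <- ((7 + b) // 5)          {0,1,2,3,4,5,6,7,8,9,10,11,12,13,14,15}

Answer: 10 steps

c: 1,1,3,3,3,3,3,3,3,3,3,3,3,3,3,3
a: -1,-1,-1,-1,-1,-1,-1,-1,-1,-1,-1,-1,-1,-1,-1,-1
b: 2,2,12,12,12,12,12,12,12,12,12,12,12,12,12,12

steps = 10; useful = 126; efficiency = 126/160 = 63/80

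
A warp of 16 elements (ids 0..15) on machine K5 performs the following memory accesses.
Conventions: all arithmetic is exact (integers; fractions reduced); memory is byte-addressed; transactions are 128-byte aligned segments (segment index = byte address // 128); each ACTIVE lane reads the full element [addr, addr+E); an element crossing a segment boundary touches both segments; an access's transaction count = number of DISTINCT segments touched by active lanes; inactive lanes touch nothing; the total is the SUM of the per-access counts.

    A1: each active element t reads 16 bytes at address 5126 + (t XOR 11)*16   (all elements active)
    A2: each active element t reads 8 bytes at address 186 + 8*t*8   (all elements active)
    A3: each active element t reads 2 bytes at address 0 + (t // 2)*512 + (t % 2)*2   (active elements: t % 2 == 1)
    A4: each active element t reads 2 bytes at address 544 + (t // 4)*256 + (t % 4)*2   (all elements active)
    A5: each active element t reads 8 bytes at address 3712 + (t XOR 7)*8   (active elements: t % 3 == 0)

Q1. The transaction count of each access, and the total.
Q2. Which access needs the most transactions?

A1: 3 transactions
A2: 9 transactions
A3: 8 transactions
A4: 4 transactions
A5: 1 transaction

Answer: 3,9,8,4,1; total 25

Answer: A2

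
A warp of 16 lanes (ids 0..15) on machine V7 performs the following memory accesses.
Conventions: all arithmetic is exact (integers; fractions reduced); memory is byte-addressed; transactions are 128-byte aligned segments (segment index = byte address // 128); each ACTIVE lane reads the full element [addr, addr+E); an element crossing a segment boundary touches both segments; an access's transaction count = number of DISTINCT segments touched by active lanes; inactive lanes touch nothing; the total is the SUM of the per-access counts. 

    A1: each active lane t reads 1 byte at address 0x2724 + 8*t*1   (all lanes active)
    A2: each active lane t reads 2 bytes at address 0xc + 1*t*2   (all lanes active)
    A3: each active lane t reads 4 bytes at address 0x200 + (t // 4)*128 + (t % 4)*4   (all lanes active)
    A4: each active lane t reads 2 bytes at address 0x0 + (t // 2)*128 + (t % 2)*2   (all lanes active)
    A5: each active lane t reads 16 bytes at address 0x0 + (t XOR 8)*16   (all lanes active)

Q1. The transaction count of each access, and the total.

A1: 2 transactions
A2: 1 transaction
A3: 4 transactions
A4: 8 transactions
A5: 2 transactions

Answer: 2,1,4,8,2; total 17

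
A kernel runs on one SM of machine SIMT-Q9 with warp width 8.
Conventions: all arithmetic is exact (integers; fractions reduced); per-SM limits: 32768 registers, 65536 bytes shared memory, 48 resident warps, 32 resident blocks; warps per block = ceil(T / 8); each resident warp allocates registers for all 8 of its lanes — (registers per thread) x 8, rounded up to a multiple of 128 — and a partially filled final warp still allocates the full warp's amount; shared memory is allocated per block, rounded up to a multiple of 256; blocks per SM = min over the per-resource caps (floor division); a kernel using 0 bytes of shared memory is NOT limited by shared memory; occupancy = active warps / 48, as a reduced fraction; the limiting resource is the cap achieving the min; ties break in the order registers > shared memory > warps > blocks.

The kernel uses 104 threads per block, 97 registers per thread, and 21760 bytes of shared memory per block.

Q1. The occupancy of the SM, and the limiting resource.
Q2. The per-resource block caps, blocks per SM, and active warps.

Answer: occupancy 13/24, limited by registers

registers: 2 blocks
shared memory: 3 blocks
warps: 3 blocks
blocks: 32 blocks

Answer: 2 blocks, 26 active warps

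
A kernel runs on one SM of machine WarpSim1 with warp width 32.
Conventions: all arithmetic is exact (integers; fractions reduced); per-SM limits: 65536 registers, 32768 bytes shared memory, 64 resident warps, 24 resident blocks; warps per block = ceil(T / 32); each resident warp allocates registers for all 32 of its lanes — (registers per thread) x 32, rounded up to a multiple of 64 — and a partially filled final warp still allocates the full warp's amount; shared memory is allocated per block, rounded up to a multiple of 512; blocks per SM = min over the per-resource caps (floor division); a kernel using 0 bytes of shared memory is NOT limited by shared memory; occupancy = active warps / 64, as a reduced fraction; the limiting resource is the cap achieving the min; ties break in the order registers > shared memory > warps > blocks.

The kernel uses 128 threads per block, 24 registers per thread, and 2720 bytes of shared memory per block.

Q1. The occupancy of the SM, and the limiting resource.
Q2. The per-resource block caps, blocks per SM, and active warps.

Answer: occupancy 5/8, limited by shared memory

registers: 21 blocks
shared memory: 10 blocks
warps: 16 blocks
blocks: 24 blocks

Answer: 10 blocks, 40 active warps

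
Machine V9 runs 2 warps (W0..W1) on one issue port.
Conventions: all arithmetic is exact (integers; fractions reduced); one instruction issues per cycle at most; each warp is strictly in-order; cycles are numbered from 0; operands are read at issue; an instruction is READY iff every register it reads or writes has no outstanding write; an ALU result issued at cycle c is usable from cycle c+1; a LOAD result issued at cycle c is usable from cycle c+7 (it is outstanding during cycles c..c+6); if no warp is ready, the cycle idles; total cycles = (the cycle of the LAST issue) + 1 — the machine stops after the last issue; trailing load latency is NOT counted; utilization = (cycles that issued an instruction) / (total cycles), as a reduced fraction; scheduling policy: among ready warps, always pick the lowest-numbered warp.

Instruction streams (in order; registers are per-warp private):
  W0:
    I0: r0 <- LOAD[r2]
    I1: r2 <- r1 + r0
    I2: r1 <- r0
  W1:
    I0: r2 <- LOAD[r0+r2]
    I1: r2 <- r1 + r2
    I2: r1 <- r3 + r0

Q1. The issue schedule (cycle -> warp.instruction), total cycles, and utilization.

cycle 0: W0.I0
cycle 1: W1.I0
cycle 2: idle
cycle 3: idle
cycle 4: idle
cycle 5: idle
cycle 6: idle
cycle 7: W0.I1
cycle 8: W0.I2
cycle 9: W1.I1
cycle 10: W1.I2

Answer: 11 cycles, utilization 6/11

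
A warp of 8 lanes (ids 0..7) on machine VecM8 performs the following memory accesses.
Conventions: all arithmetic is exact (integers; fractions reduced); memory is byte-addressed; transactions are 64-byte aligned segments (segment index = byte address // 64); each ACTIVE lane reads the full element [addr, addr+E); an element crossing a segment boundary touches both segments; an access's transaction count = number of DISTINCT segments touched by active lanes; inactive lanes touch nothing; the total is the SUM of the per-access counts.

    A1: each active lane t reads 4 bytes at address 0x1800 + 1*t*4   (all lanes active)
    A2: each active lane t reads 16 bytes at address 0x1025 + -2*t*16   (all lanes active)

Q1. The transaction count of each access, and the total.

A1: 1 transaction
A2: 4 transactions

Answer: 1,4; total 5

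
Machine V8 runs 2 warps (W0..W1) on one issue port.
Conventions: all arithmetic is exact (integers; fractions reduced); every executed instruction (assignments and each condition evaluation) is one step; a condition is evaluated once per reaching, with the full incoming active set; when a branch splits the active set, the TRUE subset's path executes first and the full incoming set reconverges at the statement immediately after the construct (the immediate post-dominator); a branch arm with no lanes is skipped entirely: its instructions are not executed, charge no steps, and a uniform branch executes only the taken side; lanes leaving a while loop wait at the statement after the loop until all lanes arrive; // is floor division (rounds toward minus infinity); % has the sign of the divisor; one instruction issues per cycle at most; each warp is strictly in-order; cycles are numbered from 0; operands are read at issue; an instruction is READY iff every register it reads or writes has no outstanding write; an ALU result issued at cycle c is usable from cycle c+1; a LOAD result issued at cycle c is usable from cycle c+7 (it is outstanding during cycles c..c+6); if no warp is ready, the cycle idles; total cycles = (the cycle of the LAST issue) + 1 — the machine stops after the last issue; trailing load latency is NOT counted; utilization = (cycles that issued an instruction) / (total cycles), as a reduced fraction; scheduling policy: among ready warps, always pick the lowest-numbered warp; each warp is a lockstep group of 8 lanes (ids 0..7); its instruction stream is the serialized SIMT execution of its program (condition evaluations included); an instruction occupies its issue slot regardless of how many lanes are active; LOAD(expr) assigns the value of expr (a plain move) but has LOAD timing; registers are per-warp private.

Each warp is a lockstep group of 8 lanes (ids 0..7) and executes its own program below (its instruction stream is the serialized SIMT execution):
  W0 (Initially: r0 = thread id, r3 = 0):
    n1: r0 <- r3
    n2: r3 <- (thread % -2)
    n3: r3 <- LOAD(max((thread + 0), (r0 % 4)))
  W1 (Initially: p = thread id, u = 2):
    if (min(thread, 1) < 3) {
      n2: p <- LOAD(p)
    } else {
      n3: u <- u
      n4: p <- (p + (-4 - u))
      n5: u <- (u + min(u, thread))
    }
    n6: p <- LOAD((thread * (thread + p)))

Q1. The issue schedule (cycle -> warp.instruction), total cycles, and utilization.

cycle 0: W0.I0
cycle 1: W0.I1
cycle 2: W0.I2
cycle 3: W1.I0
cycle 4: W1.I1
cycle 5: idle
cycle 6: idle
cycle 7: idle
cycle 8: idle
cycle 9: idle
cycle 10: idle
cycle 11: W1.I2

Answer: 12 cycles, utilization 1/2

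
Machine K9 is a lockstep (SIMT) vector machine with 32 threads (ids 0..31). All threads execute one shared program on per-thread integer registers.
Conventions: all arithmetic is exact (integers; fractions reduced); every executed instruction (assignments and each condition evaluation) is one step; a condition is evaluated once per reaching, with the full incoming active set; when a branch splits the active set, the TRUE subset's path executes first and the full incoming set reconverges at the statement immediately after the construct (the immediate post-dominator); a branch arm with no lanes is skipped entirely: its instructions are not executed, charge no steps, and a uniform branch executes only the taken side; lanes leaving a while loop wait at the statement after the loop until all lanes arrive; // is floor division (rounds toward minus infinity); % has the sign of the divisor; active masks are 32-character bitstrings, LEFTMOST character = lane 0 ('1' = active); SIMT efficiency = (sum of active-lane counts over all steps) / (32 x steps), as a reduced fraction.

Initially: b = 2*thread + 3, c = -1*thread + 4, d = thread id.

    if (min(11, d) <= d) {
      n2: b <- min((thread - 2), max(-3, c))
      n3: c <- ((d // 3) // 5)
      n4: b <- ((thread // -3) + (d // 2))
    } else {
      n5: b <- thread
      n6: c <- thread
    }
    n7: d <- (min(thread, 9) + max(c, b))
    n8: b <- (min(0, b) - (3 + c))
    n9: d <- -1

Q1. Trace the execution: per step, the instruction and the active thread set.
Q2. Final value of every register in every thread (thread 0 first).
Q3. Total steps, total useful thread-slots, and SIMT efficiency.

step 0: eval (min(11, d) <= d)       11111111111111111111111111111111
step 1: b <- min((thread - 2), max(-3, c)) 11111111111111111111111111111111
step 2: c <- ((d // 3) // 5)         11111111111111111111111111111111
step 3: b <- ((thread // -3) + (d // 2)) 11111111111111111111111111111111
step 4: d <- (min(thread, 9) + max(c, b)) 11111111111111111111111111111111
step 5: b <- (min(0, b) - (3 + c))   11111111111111111111111111111111
step 6: d <- -1                      11111111111111111111111111111111

Answer: 7 steps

b: -3,-4,-3,-3,-3,-3,-3,-3,-3,-3,-3,-3,-3,-3,-3,-4,-4,-4,-4,-4,-4,-4,-4,-4,-4,-4,-4,-4,-4,-4,-5,-5
c: 0,0,0,0,0,0,0,0,0,0,0,0,0,0,0,1,1,1,1,1,1,1,1,1,1,1,1,1,1,1,2,2
d: -1,-1,-1,-1,-1,-1,-1,-1,-1,-1,-1,-1,-1,-1,-1,-1,-1,-1,-1,-1,-1,-1,-1,-1,-1,-1,-1,-1,-1,-1,-1,-1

steps = 7; useful = 224; efficiency = 224/224 = 1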